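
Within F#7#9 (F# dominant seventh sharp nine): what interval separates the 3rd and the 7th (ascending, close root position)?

d5

F#7#9 (F# dominant seventh sharp nine): F# A# C# E G##.
3rd = A#; 7th = E.
5 letter names make it a fifth; at 6 semitones (a half step narrower than perfect) the quality is diminished.
That tritone between 3rd and 7th is what gives the dominant seventh its pull toward resolution.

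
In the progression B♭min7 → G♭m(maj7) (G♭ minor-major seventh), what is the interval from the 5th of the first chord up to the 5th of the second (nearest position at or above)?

B♭min7 has F as its 5th, and G♭m(maj7) (G♭ minor-major seventh) has D♭ as its 5th.
F up to D♭ is 8 semitones, a half step narrower than a major sixth, so the interval is minor.

minor sixth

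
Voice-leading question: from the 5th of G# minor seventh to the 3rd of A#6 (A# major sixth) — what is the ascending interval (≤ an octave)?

major 7th

The 5th of G# minor seventh is D#; the 3rd of A#6 (A# major sixth) is C##.
D# up to C## spans 7 letter names and 11 semitones — a major seventh.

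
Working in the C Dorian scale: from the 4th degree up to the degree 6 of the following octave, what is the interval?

Spelling the C Dorian scale: C D Eb F G A Bb.
The 4th degree is F and the 6th scale degree (up an octave) is A.
Counting 10 letters and 16 half steps from F gives a major tenth.

M10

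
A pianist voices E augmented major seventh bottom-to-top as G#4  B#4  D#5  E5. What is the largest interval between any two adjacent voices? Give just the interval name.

Adjacent intervals: G#4→B#4 = major third; B#4→D#5 = minor third; D#5→E5 = minor second.
The largest is G#4 to B#4, a major third (4 semitones).

major 3rd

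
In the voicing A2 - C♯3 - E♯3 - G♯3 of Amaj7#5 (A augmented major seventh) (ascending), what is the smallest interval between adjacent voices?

Adjacent intervals: A2→C♯3 = major third; C♯3→E♯3 = major third; E♯3→G♯3 = minor third.
The smallest is E♯3 to G♯3, a minor third (3 semitones).

minor third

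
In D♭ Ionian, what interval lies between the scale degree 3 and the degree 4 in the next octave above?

The scale runs D♭ E♭ F G♭ A♭ B♭ C.
The scale degree 3 is F and the 4th scale degree (up an octave) is G♭.
F up to G♭ is 13 semitones, a half step narrower than a major ninth, so the interval is minor.

minor ninth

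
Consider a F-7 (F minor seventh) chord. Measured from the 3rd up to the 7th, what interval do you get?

Spelling the chord: F-Ab-C-Eb.
3rd = Ab; 7th = Eb.
From Ab to Eb is 7 semitones, exactly the perfect fifth.

perfect fifth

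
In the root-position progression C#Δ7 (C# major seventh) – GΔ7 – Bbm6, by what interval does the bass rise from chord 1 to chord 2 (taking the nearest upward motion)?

d5

The roots are C# and G.
C# up to G is 6 semitones, a half step narrower than a perfect fifth, so the interval is diminished.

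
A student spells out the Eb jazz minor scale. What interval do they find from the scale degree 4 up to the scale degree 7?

augmented fourth

Eb melodic minor: Eb F Gb Ab Bb C D.
The scale degree 4 is Ab and the degree 7 is D.
4 letter names make it a fourth; at 6 semitones (a half step wider than perfect) the quality is augmented.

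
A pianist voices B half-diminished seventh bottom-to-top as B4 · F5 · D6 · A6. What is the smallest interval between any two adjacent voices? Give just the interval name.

Adjacent intervals: B4→F5 = diminished fifth; F5→D6 = major sixth; D6→A6 = perfect fifth.
The smallest is B4 to F5, a diminished fifth (6 semitones).

diminished fifth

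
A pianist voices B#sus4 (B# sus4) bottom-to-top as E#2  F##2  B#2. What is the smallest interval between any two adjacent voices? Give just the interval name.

Adjacent intervals: E#2→F##2 = major second; F##2→B#2 = perfect fourth.
The smallest is E#2 to F##2, a major second (2 semitones).

major second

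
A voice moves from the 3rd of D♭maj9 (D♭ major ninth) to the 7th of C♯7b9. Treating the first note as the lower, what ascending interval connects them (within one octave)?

augmented fourth

The 3rd of D♭maj9 (D♭ major ninth) is F; the 7th of C♯7b9 is B.
4 letter names make it a fourth; at 6 semitones (a half step wider than perfect) the quality is augmented.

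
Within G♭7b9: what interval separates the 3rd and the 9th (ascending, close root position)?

G♭7b9 is spelled G♭–B♭–D♭–F♭–A𝄫.
So we need the interval from B♭ up to A𝄫.
B♭ up to A𝄫 is 9 semitones, a whole step narrower than a major seventh, so the interval is diminished.

diminished seventh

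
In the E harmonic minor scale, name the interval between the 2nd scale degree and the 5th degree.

perfect fourth

Spelling the E harmonic minor scale: E F♯ G A B C D♯.
2nd scale degree = F♯; 5th degree = B.
F♯ up to B spans 4 letter names and 5 semitones — a perfect fourth.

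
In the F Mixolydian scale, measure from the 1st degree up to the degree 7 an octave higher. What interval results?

m14

The scale runs F G A B♭ C D E♭.
The 1st degree is F and the scale degree 7 (up an octave) is E♭.
F up to E♭ is 22 semitones, a half step narrower than a major fourteenth, so the interval is minor.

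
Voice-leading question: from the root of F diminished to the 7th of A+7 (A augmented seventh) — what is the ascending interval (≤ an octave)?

M2

The root of F diminished is F; the 7th of A+7 (A augmented seventh) is G.
From F to G is 2 semitones, exactly the major second.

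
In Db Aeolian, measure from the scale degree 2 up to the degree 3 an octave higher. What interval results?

The scale runs Db Eb Fb Gb Ab Bbb Cb.
That puts Eb below Fb.
9 letter names make it a ninth; at 13 semitones (a half step narrower than major) the quality is minor.

minor ninth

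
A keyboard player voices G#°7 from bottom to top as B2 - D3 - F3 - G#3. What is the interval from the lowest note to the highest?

The outer voices are B2 and G#3.
B up to G# spans 6 letter names and 9 semitones — a major sixth.

major sixth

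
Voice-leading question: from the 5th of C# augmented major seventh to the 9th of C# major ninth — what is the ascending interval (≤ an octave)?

C# augmented major seventh has G## as its 5th, and C# major ninth has D# as its 9th.
From G## to D#: 6 semitones over a fifth = diminished.

diminished fifth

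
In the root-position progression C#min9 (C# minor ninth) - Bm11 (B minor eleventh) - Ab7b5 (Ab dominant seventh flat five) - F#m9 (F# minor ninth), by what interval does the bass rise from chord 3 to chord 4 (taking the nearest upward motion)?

augmented 6th

The roots are Ab and F#.
From Ab to F#: 10 semitones over a sixth = augmented.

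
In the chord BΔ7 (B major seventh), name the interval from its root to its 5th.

P5

Spelling the chord: B D# F# A#.
The root is B and the 5th is F#.
B up to F# spans 5 letter names and 7 semitones — a perfect fifth.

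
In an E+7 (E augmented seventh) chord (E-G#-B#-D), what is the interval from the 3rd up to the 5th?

That puts G# below B#.
Counting 3 letters and 4 half steps from G# gives a major third.

M3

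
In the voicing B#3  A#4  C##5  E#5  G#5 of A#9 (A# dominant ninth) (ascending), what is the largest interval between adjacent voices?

minor 7th

Adjacent intervals: B#3→A#4 = minor seventh; A#4→C##5 = major third; C##5→E#5 = minor third; E#5→G#5 = minor third.
The largest is B#3 to A#4, a minor seventh (10 semitones).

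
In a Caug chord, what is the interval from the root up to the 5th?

Spelling the chord: C-E-G♯.
Root = C; 5th = G♯.
5 letter names make it a fifth; at 8 semitones (a half step wider than perfect) the quality is augmented.

augmented fifth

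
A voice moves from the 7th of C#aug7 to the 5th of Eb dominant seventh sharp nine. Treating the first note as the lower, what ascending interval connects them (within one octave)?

diminished octave

C#aug7 has B as its 7th, and Eb dominant seventh sharp nine has Bb as its 5th.
8 letter names make it an octave; at 11 semitones (a half step narrower than perfect) the quality is diminished.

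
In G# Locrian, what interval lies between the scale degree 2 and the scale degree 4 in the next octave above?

G# locrian: G# A B C# D E F#.
Scale degree 2 = A; degree 4 (up an octave) = C#.
Counting 10 letters and 16 half steps from A gives a major tenth.

major tenth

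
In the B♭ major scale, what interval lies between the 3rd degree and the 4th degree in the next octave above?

The scale runs B♭ C D E♭ F G A.
The 3rd degree is D and the 4th degree (up an octave) is E♭.
9 letter names make it a ninth; at 13 semitones (a half step narrower than major) the quality is minor.

minor 9th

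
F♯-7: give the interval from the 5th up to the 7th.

minor third

F♯min7 is spelled F♯-A-C♯-E.
So we need the interval from C♯ up to E.
From C♯ to E: 3 semitones over a third = minor.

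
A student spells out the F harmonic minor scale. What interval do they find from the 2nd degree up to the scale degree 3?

The scale runs F G Ab Bb C Db E.
So we need the interval from G up to Ab.
2 letter names make it a second; at 1 semitone (a half step narrower than major) the quality is minor.

minor second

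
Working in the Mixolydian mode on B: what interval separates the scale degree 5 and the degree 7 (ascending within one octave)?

minor third

B mixolydian: B C# D# E F# G# A.
That puts F# below A.
F# up to A is 3 semitones, a half step narrower than a major third, so the interval is minor.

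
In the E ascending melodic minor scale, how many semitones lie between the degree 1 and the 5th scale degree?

The scale is E F# G A B C# D#.
E up to B is a perfect fifth — 7 semitones.

7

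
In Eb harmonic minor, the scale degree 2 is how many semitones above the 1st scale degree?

2

The scale is Eb F Gb Ab Bb Cb D.
Eb up to F is a major second — 2 semitones.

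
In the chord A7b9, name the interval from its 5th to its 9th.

diminished fifth

The chord tones of A dominant seventh flat nine are A, C♯, E, G, B♭.
5th = E; 9th = B♭.
5 letter names make it a fifth; at 6 semitones (a half step narrower than perfect) the quality is diminished.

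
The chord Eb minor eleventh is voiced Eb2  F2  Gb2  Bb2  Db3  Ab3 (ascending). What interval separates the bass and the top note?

The outer voices are Eb2 and Ab3.
Counting 11 letters and 17 half steps from Eb gives a perfect eleventh.

P11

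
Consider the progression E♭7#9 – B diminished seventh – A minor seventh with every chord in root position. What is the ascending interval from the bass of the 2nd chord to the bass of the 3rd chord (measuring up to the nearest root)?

minor seventh

The roots are B and A.
B up to A is 10 semitones, a half step narrower than a major seventh, so the interval is minor.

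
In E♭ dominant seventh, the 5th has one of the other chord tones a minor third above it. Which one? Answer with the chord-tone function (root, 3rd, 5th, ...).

7th

E♭ dominant seventh: E♭–G–B♭–D♭.
The 5th is B♭. A minor third above B♭ is D♭.
D♭ is the chord's 7th.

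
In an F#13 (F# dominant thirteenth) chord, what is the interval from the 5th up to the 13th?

Spelling the chord: F#–A#–C#–E–G#–D#.
That puts C# below D#.
C# up to D# spans 9 letter names and 14 semitones — a major ninth.

major ninth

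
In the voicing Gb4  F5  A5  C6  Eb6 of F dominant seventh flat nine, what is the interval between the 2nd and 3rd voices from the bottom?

Those voices are F5 and A5.
Counting 3 letters and 4 half steps from F gives a major third.

major third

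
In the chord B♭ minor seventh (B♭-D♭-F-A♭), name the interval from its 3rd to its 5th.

major 3rd

The 3rd is D♭ and the 5th is F.
From D♭ to F is 4 semitones, exactly the major third.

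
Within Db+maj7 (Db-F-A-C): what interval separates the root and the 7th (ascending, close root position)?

That puts Db below C.
Db up to C spans 7 letter names and 11 semitones — a major seventh.

M7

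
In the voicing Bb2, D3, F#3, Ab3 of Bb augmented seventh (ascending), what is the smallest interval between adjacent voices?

diminished 3rd

Adjacent intervals: Bb2→D3 = major third; D3→F#3 = major third; F#3→Ab3 = diminished third.
The smallest is F#3 to Ab3, a diminished third (2 semitones).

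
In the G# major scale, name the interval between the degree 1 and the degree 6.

major sixth

The scale runs G# A# B# C# D# E# F##.
Degree 1 = G#; degree 6 = E#.
From G# to E# is 9 semitones, exactly the major sixth.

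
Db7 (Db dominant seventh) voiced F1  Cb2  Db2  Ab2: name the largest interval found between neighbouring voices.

Adjacent intervals: F1→Cb2 = diminished fifth; Cb2→Db2 = major second; Db2→Ab2 = perfect fifth.
The largest is Db2 to Ab2, a perfect fifth (7 semitones).

P5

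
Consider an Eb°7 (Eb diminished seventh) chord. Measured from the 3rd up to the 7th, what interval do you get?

Eb diminished seventh is spelled Eb-Gb-Bbb-Dbb.
That puts Gb below Dbb.
Gb up to Dbb is 6 semitones, a half step narrower than a perfect fifth, so the interval is diminished.

diminished 5th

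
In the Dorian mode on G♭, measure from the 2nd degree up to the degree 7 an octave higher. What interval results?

Spelling the Dorian mode on G♭: G♭ A♭ B𝄫 C♭ D♭ E♭ F♭.
The 2nd degree is A♭ and the 7th degree (up an octave) is F♭.
From A♭ to F♭: 20 semitones over a thirteenth = minor.

minor thirteenth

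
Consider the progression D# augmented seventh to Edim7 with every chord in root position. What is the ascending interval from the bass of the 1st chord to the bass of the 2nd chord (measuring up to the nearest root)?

The roots are D# and E.
2 letter names make it a second; at 1 semitone (a half step narrower than major) the quality is minor.

minor second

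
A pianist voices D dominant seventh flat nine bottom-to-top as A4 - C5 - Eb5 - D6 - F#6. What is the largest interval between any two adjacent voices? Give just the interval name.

Adjacent intervals: A4→C5 = minor third; C5→Eb5 = minor third; Eb5→D6 = major seventh; D6→F#6 = major third.
The largest is Eb5 to D6, a major seventh (11 semitones).

major seventh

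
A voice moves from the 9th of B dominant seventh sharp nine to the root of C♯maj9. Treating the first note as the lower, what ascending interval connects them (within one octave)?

diminished octave

The 9th of B dominant seventh sharp nine is C𝄪; the root of C♯maj9 is C♯.
8 letter names make it an octave; at 11 semitones (a half step narrower than perfect) the quality is diminished.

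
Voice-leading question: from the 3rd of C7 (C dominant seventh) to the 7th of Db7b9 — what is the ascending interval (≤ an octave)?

The 3rd of C7 (C dominant seventh) is E; the 7th of Db7b9 is Cb.
From E to Cb: 7 semitones over a sixth = diminished.

diminished sixth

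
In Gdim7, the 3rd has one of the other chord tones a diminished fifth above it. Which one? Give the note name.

Gdim7: G–Bb–Db–Fb.
The 3rd is Bb. A diminished fifth above Bb is Fb.
Fb is the chord's 7th.

Fb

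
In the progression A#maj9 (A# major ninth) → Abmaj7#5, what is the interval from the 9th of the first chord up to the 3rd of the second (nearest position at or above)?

diminished second

A#maj9 (A# major ninth) has B# as its 9th, and Abmaj7#5 has C as its 3rd.
2 letter names make it a second; at 0 semitones (a whole step narrower than major) the quality is diminished.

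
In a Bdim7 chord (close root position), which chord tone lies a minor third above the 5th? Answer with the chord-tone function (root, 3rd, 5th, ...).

Bdim7 is spelled B-D-F-Ab.
The 5th is F. A minor third above F is Ab.
Ab is the chord's 7th.

7th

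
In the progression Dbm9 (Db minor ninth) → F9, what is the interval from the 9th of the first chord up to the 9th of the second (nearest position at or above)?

The 9th of Dbm9 (Db minor ninth) is Eb; the 9th of F9 is G.
Eb up to G spans 3 letter names and 4 semitones — a major third.

major 3rd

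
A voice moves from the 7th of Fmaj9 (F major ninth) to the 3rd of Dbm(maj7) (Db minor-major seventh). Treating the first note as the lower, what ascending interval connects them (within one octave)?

The 7th of Fmaj9 (F major ninth) is E; the 3rd of Dbm(maj7) (Db minor-major seventh) is Fb.
From E to Fb: 0 semitones over a second = diminished.

diminished second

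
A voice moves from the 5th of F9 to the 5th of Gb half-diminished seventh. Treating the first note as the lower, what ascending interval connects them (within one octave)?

d2

The 5th of F9 is C; the 5th of Gb half-diminished seventh is Dbb.
C up to Dbb is 0 semitones, a whole step narrower than a major second, so the interval is diminished.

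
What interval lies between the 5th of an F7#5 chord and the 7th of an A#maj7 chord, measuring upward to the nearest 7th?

F7#5 has C# as its 5th, and A#maj7 has G## as its 7th.
C# up to G## is 8 semitones, a half step wider than a perfect fifth, so the interval is augmented.

augmented fifth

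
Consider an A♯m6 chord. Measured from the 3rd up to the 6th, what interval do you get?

A♯m6 (A♯ minor sixth) is spelled A♯ C♯ E♯ F𝄪.
So we need the interval from C♯ up to F𝄪.
C♯ up to F𝄪 is 6 semitones, a half step wider than a perfect fourth, so the interval is augmented.

A4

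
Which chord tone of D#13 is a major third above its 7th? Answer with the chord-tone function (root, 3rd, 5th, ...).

The chord tones of D#13 (D# dominant thirteenth) are D#, F##, A#, C#, E#, B#.
The 7th is C#. A major third above C# is E#.
E# is the chord's 9th.

9th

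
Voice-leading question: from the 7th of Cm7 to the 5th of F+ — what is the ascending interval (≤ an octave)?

augmented 2nd

The 7th of Cm7 is Bb; the 5th of F+ is C#.
From Bb to C#: 3 semitones over a second = augmented.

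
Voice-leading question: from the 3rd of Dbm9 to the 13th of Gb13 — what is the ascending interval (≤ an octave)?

The 3rd of Dbm9 is Fb; the 13th of Gb13 is Eb.
Fb up to Eb spans 7 letter names and 11 semitones — a major seventh.

major 7th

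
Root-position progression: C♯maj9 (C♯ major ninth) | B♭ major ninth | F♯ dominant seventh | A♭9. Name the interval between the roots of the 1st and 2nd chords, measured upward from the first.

diminished seventh

The roots are C♯ and B♭.
7 letter names make it a seventh; at 9 semitones (a whole step narrower than major) the quality is diminished.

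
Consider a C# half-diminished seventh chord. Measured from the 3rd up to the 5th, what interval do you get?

minor third

C# half-diminished seventh is spelled C#–E–G–B.
The 3rd is E and the 5th is G.
3 letter names make it a third; at 3 semitones (a half step narrower than major) the quality is minor.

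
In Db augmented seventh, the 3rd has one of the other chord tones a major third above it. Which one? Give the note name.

Dbaug7: Db F A Cb.
The 3rd is F. A major third above F is A.
A is the chord's 5th.

A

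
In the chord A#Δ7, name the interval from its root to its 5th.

perfect 5th

A#Δ7 is spelled A# C## E# G##.
The root is A# and the 5th is E#.
From A# to E# is 7 semitones, exactly the perfect fifth.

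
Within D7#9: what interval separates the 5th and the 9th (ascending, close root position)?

augmented fifth

Spelling the chord: D-F♯-A-C-E♯.
The 5th is A and the 9th is E♯.
From A to E♯: 8 semitones over a fifth = augmented.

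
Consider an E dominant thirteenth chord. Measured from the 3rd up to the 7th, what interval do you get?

E dominant thirteenth: E, G#, B, D, F#, C#.
The 3rd is G# and the 7th is D.
5 letter names make it a fifth; at 6 semitones (a half step narrower than perfect) the quality is diminished.

diminished fifth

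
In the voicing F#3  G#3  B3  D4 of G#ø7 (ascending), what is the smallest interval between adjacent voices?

M2

Adjacent intervals: F#3→G#3 = major second; G#3→B3 = minor third; B3→D4 = minor third.
The smallest is F#3 to G#3, a major second (2 semitones).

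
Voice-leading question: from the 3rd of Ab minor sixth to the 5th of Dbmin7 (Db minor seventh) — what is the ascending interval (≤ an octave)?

major 6th

The 3rd of Ab minor sixth is Cb; the 5th of Dbmin7 (Db minor seventh) is Ab.
Counting 6 letters and 9 half steps from Cb gives a major sixth.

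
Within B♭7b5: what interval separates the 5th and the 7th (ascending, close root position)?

major 3rd

B♭7b5: B♭ D F♭ A♭.
That puts F♭ below A♭.
From F♭ to A♭ is 4 semitones, exactly the major third.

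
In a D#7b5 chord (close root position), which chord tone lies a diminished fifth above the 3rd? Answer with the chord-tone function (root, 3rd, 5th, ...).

Spelling the chord: D#, F##, A, C#.
The 3rd is F##. A diminished fifth above F## is C#.
C# is the chord's 7th.

7th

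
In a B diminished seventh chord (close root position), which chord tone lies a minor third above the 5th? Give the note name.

The chord tones of B°7 are B, D, F, A♭.
The 5th is F. A minor third above F is A♭.
A♭ is the chord's 7th.

Ab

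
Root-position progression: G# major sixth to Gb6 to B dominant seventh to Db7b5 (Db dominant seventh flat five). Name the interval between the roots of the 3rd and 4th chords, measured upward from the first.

The roots are B and Db.
3 letter names make it a third; at 2 semitones (a whole step narrower than major) the quality is diminished.

diminished third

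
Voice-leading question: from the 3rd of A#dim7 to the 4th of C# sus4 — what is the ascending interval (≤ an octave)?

perfect fourth

The 3rd of A#dim7 is C#; the 4th of C# sus4 is F#.
Counting 4 letters and 5 half steps from C# gives a perfect fourth.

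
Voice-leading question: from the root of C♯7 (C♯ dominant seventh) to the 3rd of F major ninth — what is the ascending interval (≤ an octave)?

minor sixth

The root of C♯7 (C♯ dominant seventh) is C♯; the 3rd of F major ninth is A.
From C♯ to A: 8 semitones over a sixth = minor.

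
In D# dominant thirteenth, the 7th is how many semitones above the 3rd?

D#13 (D# dominant thirteenth): D#-F##-A#-C#-E#-B#.
F## to C# is a diminished fifth: 6 semitones.

6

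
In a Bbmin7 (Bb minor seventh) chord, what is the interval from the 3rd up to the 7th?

The chord tones of Bbmin7 (Bb minor seventh) are Bb-Db-F-Ab.
3rd = Db; 7th = Ab.
Db up to Ab spans 5 letter names and 7 semitones — a perfect fifth.

perfect fifth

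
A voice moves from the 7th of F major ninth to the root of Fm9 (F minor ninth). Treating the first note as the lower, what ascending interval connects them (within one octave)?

The 7th of F major ninth is E; the root of Fm9 (F minor ninth) is F.
From E to F: 1 semitone over a second = minor.

minor second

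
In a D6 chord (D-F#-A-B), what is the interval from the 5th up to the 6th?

5th = A; 6th = B.
A up to B spans 2 letter names and 2 semitones — a major second.

major second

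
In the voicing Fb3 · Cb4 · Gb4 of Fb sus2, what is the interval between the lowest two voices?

Those voices are Fb3 and Cb4.
Fb up to Cb spans 5 letter names and 7 semitones — a perfect fifth.

perfect fifth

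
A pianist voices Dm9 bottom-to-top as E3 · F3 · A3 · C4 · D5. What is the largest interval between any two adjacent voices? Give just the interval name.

Adjacent intervals: E3→F3 = minor second; F3→A3 = major third; A3→C4 = minor third; C4→D5 = major ninth.
The largest is C4 to D5, a major ninth (14 semitones).

major 9th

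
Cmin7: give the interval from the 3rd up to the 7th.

perfect 5th

C-7 (C minor seventh) is spelled C, E♭, G, B♭.
3rd = E♭; 7th = B♭.
From E♭ to B♭ is 7 semitones, exactly the perfect fifth.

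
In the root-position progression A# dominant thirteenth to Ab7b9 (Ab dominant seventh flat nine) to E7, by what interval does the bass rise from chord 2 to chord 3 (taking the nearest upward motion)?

A5

The roots are Ab and E.
5 letter names make it a fifth; at 8 semitones (a half step wider than perfect) the quality is augmented.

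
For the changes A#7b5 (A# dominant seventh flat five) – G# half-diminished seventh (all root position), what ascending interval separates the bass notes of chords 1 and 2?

The roots are A# and G#.
A# up to G# is 10 semitones, a half step narrower than a major seventh, so the interval is minor.

minor seventh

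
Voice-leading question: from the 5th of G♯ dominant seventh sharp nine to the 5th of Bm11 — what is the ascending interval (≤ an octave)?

G♯ dominant seventh sharp nine has D♯ as its 5th, and Bm11 has F♯ as its 5th.
3 letter names make it a third; at 3 semitones (a half step narrower than major) the quality is minor.

minor third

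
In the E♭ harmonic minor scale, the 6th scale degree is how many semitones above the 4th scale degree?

3

The scale is E♭ F G♭ A♭ B♭ C♭ D.
A♭ up to C♭ is a minor third — 3 semitones.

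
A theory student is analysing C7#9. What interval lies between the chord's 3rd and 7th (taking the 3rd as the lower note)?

diminished fifth

The chord tones of C7#9 are C E G Bb D#.
The 3rd is E and the 7th is Bb.
E up to Bb is 6 semitones, a half step narrower than a perfect fifth, so the interval is diminished.
That tritone between 3rd and 7th is what gives the dominant seventh its pull toward resolution.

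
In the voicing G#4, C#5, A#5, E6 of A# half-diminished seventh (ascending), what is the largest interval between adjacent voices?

Adjacent intervals: G#4→C#5 = perfect fourth; C#5→A#5 = major sixth; A#5→E6 = diminished fifth.
The largest is C#5 to A#5, a major sixth (9 semitones).

major 6th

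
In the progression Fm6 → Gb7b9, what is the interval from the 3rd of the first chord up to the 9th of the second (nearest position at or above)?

diminished 8th

The 3rd of Fm6 is Ab; the 9th of Gb7b9 is Abb.
From Ab to Abb: 11 semitones over an octave = diminished.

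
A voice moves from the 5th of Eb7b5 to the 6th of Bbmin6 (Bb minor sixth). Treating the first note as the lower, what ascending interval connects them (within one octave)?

augmented sixth

Eb7b5 has Bbb as its 5th, and Bbmin6 (Bb minor sixth) has G as its 6th.
6 letter names make it a sixth; at 10 semitones (a half step wider than major) the quality is augmented.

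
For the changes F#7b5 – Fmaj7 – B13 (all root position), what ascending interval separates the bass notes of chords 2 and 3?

The roots are F and B.
4 letter names make it a fourth; at 6 semitones (a half step wider than perfect) the quality is augmented.

augmented 4th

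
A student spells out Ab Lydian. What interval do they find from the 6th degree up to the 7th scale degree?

Ab lydian: Ab Bb C D Eb F G.
So we need the interval from F up to G.
From F to G is 2 semitones, exactly the major second.

M2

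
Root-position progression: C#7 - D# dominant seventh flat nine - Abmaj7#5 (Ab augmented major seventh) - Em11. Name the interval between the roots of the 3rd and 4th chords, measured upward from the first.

The roots are Ab and E.
From Ab to E: 8 semitones over a fifth = augmented.

augmented fifth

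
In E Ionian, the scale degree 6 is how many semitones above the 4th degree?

4

The scale is E F♯ G♯ A B C♯ D♯.
A up to C♯ is a major third — 4 semitones.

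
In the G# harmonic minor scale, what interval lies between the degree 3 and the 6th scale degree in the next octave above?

P11

Spelling the G# harmonic minor scale: G# A# B C# D# E F##.
So we need the interval from B up to E.
Counting 11 letters and 17 half steps from B gives a perfect eleventh.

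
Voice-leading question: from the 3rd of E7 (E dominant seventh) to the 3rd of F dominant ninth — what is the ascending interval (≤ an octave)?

The 3rd of E7 (E dominant seventh) is G#; the 3rd of F dominant ninth is A.
From G# to A: 1 semitone over a second = minor.

m2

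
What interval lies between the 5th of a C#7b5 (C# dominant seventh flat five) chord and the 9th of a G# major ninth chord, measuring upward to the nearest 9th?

C#7b5 (C# dominant seventh flat five) has G as its 5th, and G# major ninth has A# as its 9th.
2 letter names make it a second; at 3 semitones (a half step wider than major) the quality is augmented.

augmented second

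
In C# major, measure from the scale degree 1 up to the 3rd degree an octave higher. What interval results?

The scale runs C# D# E# F# G# A# B#.
That puts C# below E#.
Counting 10 letters and 16 half steps from C# gives a major tenth.

major tenth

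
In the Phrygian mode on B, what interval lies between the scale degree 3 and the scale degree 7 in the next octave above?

The scale runs B C D E F# G A.
That puts D below A.
From D to A is 19 semitones, exactly the perfect twelfth.

perfect twelfth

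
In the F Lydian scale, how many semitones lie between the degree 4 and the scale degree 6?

The scale is F G A B C D E.
B up to D is a minor third — 3 semitones.

3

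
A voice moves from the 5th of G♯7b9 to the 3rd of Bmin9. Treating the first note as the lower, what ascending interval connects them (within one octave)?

G♯7b9 has D♯ as its 5th, and Bmin9 has D as its 3rd.
D♯ up to D is 11 semitones, a half step narrower than a perfect octave, so the interval is diminished.

d8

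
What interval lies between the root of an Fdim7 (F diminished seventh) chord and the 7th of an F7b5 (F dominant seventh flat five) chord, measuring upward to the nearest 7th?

Fdim7 (F diminished seventh) has F as its root, and F7b5 (F dominant seventh flat five) has E♭ as its 7th.
F up to E♭ is 10 semitones, a half step narrower than a major seventh, so the interval is minor.

minor 7th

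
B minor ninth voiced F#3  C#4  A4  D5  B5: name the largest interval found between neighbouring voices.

Adjacent intervals: F#3→C#4 = perfect fifth; C#4→A4 = minor sixth; A4→D5 = perfect fourth; D5→B5 = major sixth.
The largest is D5 to B5, a major sixth (9 semitones).

M6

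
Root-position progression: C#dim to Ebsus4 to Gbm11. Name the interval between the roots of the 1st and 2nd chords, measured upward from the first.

diminished third

The roots are C# and Eb.
C# up to Eb is 2 semitones, a whole step narrower than a major third, so the interval is diminished.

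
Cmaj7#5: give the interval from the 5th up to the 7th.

m3

Spelling the chord: C, E, G♯, B.
That puts G♯ below B.
3 letter names make it a third; at 3 semitones (a half step narrower than major) the quality is minor.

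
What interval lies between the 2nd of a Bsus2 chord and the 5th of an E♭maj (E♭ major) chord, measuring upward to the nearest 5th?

diminished seventh

Bsus2 has C♯ as its 2nd, and E♭maj (E♭ major) has B♭ as its 5th.
C♯ up to B♭ is 9 semitones, a whole step narrower than a major seventh, so the interval is diminished.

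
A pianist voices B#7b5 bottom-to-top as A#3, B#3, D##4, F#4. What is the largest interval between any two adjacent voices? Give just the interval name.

major 3rd

Adjacent intervals: A#3→B#3 = major second; B#3→D##4 = major third; D##4→F#4 = diminished third.
The largest is B#3 to D##4, a major third (4 semitones).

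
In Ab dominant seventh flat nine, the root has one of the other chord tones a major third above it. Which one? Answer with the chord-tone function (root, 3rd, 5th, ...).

3rd

Ab dominant seventh flat nine: Ab-C-Eb-Gb-Bbb.
The root is Ab. A major third above Ab is C.
C is the chord's 3rd.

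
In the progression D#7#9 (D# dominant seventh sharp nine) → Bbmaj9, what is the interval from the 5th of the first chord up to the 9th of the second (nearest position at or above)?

The 5th of D#7#9 (D# dominant seventh sharp nine) is A#; the 9th of Bbmaj9 is C.
A# up to C is 2 semitones, a whole step narrower than a major third, so the interval is diminished.

d3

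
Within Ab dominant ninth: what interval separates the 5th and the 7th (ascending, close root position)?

The chord tones of Ab9 (Ab dominant ninth) are Ab, C, Eb, Gb, Bb.
5th = Eb; 7th = Gb.
From Eb to Gb: 3 semitones over a third = minor.

minor third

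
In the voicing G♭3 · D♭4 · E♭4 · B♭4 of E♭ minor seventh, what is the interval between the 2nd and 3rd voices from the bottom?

major second

Those voices are D♭4 and E♭4.
Counting 2 letters and 2 half steps from D♭ gives a major second.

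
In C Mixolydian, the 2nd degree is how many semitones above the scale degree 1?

2

The scale is C D E F G A Bb.
C up to D is a major second — 2 semitones.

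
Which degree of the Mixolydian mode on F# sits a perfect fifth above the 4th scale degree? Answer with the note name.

F#

The scale is F# G# A# B C# D# E.
The 4th scale degree is B; a perfect fifth above that is F# — scale degree 1.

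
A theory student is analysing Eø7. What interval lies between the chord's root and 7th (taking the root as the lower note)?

minor 7th

Eø7 (E half-diminished seventh): E G B♭ D.
The root is E and the 7th is D.
7 letter names make it a seventh; at 10 semitones (a half step narrower than major) the quality is minor.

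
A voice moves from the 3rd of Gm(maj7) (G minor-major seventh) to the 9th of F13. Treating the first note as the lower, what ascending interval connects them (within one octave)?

The 3rd of Gm(maj7) (G minor-major seventh) is B♭; the 9th of F13 is G.
B♭ up to G spans 6 letter names and 9 semitones — a major sixth.

major sixth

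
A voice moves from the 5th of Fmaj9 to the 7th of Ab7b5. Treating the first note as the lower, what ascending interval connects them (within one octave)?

Fmaj9 has C as its 5th, and Ab7b5 has Gb as its 7th.
From C to Gb: 6 semitones over a fifth = diminished.

d5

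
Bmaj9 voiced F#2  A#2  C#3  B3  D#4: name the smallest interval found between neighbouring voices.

Adjacent intervals: F#2→A#2 = major third; A#2→C#3 = minor third; C#3→B3 = minor seventh; B3→D#4 = major third.
The smallest is A#2 to C#3, a minor third (3 semitones).

m3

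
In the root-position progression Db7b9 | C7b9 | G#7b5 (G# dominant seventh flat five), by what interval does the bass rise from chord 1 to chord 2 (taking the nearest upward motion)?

The roots are Db and C.
Counting 7 letters and 11 half steps from Db gives a major seventh.

major 7th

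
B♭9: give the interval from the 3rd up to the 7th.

Spelling the chord: B♭ D F A♭ C.
The 3rd is D and the 7th is A♭.
D up to A♭ is 6 semitones, a half step narrower than a perfect fifth, so the interval is diminished.
This 3–7 tritone is the characteristic tension at the heart of the dominant sound.

diminished fifth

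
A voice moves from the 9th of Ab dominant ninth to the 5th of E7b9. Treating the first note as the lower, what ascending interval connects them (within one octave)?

Ab dominant ninth has Bb as its 9th, and E7b9 has B as its 5th.
Bb up to B is 1 semitone, a half step wider than a perfect unison, so the interval is augmented.

augmented unison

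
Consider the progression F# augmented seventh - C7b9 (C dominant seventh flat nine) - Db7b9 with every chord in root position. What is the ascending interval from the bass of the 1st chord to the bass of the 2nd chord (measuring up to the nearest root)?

The roots are F# and C.
5 letter names make it a fifth; at 6 semitones (a half step narrower than perfect) the quality is diminished.

diminished fifth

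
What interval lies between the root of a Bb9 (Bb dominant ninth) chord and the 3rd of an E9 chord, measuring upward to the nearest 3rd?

augmented sixth

Bb9 (Bb dominant ninth) has Bb as its root, and E9 has G# as its 3rd.
From Bb to G#: 10 semitones over a sixth = augmented.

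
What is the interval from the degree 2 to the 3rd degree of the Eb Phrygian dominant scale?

augmented 2nd

Spelling the Eb Phrygian dominant scale: Eb Fb G Ab Bb Cb Db.
The degree 2 is Fb and the scale degree 3 is G.
2 letter names make it a second; at 3 semitones (a half step wider than major) the quality is augmented.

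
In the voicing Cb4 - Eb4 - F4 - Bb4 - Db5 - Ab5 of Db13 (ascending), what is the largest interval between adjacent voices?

Adjacent intervals: Cb4→Eb4 = major third; Eb4→F4 = major second; F4→Bb4 = perfect fourth; Bb4→Db5 = minor third; Db5→Ab5 = perfect fifth.
The largest is Db5 to Ab5, a perfect fifth (7 semitones).

P5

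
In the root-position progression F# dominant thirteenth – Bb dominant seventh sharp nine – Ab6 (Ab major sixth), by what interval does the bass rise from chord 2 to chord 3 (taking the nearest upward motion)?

The roots are Bb and Ab.
From Bb to Ab: 10 semitones over a seventh = minor.

minor seventh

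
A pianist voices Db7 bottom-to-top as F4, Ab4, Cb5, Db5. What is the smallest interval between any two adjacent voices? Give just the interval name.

major second

Adjacent intervals: F4→Ab4 = minor third; Ab4→Cb5 = minor third; Cb5→Db5 = major second.
The smallest is Cb5 to Db5, a major second (2 semitones).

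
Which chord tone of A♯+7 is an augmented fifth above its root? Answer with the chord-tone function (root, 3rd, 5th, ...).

5th

A♯7#5: A♯ C𝄪 E𝄪 G♯.
The root is A♯. An augmented fifth above A♯ is E𝄪.
E𝄪 is the chord's 5th.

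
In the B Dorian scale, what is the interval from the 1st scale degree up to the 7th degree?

m7

Spelling the B Dorian scale: B C# D E F# G# A.
So we need the interval from B up to A.
From B to A: 10 semitones over a seventh = minor.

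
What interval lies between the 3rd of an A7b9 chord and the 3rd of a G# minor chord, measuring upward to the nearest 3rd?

minor seventh

The 3rd of A7b9 is C#; the 3rd of G# minor is B.
C# up to B is 10 semitones, a half step narrower than a major seventh, so the interval is minor.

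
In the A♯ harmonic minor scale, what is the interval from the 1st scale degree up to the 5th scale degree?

The scale runs A♯ B♯ C♯ D♯ E♯ F♯ G𝄪.
The 1st scale degree is A♯ and the degree 5 is E♯.
From A♯ to E♯ is 7 semitones, exactly the perfect fifth.

perfect fifth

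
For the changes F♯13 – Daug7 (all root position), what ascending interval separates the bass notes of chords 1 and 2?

minor sixth

The roots are F♯ and D.
6 letter names make it a sixth; at 8 semitones (a half step narrower than major) the quality is minor.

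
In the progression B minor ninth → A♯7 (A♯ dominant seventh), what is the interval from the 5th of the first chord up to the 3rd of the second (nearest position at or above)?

B minor ninth has F♯ as its 5th, and A♯7 (A♯ dominant seventh) has C𝄪 as its 3rd.
From F♯ to C𝄪: 8 semitones over a fifth = augmented.

augmented fifth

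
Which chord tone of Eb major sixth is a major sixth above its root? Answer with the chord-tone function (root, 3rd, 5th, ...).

6th

The chord tones of Eb major sixth are Eb, G, Bb, C.
The root is Eb. A major sixth above Eb is C.
C is the chord's 6th.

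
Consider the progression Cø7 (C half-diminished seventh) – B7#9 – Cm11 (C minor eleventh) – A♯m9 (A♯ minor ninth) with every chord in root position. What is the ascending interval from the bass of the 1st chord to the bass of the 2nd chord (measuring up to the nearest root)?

major 7th

The roots are C and B.
Counting 7 letters and 11 half steps from C gives a major seventh.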